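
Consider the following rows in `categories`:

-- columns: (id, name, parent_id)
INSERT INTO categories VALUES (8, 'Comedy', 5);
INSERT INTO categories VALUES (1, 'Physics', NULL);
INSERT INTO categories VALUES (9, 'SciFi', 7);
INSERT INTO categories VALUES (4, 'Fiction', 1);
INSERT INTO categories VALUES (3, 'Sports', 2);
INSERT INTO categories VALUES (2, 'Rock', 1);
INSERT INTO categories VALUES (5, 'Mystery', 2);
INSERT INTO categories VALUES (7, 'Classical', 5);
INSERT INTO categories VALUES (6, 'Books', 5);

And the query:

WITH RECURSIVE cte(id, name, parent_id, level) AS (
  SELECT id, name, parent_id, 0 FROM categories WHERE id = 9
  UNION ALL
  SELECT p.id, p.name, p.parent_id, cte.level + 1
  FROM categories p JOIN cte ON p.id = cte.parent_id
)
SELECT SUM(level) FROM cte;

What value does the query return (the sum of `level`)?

Base: id=9 (SciFi), parent_id=7, level 0.
Iteration 1: join on id=7 -> Classical (id 7, parent_id=5, level 1).
Iteration 2: join on id=5 -> Mystery (id 5, parent_id=2, level 2).
Iteration 3: join on id=2 -> Rock (id 2, parent_id=1, level 3).
Iteration 4: join on id=1 -> Physics (id 1, parent_id=NULL, level 4).
Iteration 5: parent_id is NULL; no match; recursion stops.
SUM(level) = 0 + 1 + 2 + 3 + 4 = 10.

10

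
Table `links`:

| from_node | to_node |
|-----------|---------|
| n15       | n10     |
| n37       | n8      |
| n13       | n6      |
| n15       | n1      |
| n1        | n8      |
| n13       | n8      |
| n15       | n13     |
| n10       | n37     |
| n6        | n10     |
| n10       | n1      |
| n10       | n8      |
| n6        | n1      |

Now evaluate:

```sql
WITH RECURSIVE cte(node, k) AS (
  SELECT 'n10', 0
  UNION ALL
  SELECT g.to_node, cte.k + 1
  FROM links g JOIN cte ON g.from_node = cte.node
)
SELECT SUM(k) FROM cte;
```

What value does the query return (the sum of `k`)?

7

Base: (n10, k=0).
Iteration 1: edges from {n10} -> (n1, k=1), (n37, k=1), (n8, k=1).
Iteration 2: edges from {n1,n37,n8} -> (n8, k=2) x2. [UNION ALL keeps all 2 new rows, including repeats]
Iteration 3: no outgoing edges from {n8}; recursion stops.
SUM(k) = 0 + 1 + 1 + 1 + 2 + 2 = 7.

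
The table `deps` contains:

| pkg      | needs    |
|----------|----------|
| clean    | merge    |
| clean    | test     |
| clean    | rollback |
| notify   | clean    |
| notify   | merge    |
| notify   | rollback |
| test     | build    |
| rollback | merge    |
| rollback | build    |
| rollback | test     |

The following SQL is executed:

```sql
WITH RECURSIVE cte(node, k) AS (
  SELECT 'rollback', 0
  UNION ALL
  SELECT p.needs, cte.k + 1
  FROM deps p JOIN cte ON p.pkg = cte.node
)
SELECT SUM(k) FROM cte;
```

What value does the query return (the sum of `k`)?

Base: (rollback, k=0).
Iteration 1: edges from {rollback} -> (build, k=1), (merge, k=1), (test, k=1).
Iteration 2: edges from {build,merge,test} -> (build, k=2).
Iteration 3: no outgoing edges from {build}; recursion stops.
SUM(k) = 0 + 1 + 1 + 1 + 2 = 5.

5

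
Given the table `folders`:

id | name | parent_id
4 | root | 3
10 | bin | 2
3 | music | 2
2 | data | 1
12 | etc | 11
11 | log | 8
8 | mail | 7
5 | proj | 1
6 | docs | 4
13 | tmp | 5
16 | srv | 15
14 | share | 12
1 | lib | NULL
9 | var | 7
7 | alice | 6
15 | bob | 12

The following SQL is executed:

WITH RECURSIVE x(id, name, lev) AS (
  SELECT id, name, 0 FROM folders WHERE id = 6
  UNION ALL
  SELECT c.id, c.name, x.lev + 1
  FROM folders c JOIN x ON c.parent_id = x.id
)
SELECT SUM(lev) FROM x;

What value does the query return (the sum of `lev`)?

Base: id=6 (docs) at lev 0.
Iteration 1: rows with parent_id in {6} -> alice (id 7, lev 1).
Iteration 2: rows with parent_id in {7} -> mail (id 8, lev 2), var (id 9, lev 2).
Iteration 3: rows with parent_id in {8,9} -> log (id 11, lev 3).
Iteration 4: rows with parent_id in {11} -> etc (id 12, lev 4).
Iteration 5: rows with parent_id in {12} -> share (id 14, lev 5), bob (id 15, lev 5).
Iteration 6: rows with parent_id in {14,15} -> srv (id 16, lev 6).
Iteration 7: no rows with parent_id in {16}; recursion stops.
SUM(lev) = 0 + 1 + 2 + 2 + 3 + 4 + 5 + 5 + 6 = 28.

28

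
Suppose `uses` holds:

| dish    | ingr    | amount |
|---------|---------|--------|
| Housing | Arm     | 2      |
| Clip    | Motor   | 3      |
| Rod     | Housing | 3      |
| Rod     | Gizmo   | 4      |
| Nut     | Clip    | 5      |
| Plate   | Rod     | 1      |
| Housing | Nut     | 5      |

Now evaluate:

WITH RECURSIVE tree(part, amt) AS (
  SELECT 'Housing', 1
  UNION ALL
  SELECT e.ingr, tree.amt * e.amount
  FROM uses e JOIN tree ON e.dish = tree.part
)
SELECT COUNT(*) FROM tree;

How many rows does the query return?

5

Base: (Housing, amt=1).
Iteration 1: components of {Housing} -> Arm = 1*2 = 2, Nut = 1*5 = 5.
Iteration 2: components of {Arm,Nut} -> Clip = 5*5 = 25.
Iteration 3: components of {Clip} -> Motor = 25*3 = 75.
Iteration 4: no further components; recursion stops.
Total rows emitted: 5.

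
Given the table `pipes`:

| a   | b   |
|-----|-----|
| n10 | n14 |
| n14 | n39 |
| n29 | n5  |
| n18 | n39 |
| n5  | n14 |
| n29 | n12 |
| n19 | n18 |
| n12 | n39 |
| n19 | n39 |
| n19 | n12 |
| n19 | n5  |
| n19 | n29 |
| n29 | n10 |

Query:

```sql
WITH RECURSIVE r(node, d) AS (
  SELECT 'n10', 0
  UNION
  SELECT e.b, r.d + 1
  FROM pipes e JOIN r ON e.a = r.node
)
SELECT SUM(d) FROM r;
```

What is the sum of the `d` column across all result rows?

3

Base: (n10, d=0).
Iteration 1: edges from {n10} -> (n14, d=1).
Iteration 2: edges from {n14} -> (n39, d=2).
Iteration 3: no outgoing edges from {n39}; recursion stops.
SUM(d) = 0 + 1 + 2 = 3.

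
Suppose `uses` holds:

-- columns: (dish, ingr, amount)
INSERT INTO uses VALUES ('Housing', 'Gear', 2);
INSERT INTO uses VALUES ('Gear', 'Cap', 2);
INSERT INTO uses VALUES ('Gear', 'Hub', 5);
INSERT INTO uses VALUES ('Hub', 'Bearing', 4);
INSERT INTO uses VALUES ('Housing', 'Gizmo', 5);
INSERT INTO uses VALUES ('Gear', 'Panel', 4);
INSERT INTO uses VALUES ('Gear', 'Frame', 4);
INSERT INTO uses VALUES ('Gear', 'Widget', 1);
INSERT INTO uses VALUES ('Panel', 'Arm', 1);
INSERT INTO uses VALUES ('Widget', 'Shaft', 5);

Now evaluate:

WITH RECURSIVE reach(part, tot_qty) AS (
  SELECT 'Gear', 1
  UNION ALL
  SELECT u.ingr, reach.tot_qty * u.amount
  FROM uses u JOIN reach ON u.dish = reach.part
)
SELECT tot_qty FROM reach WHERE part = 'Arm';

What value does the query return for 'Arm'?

Base: (Gear, tot_qty=1).
Iteration 1: components of {Gear} -> Cap = 1*2 = 2, Frame = 1*4 = 4, Hub = 1*5 = 5, Panel = 1*4 = 4, Widget = 1*1 = 1.
Iteration 2: components of {Cap,Frame,Hub,Panel,Widget} -> Arm = 4*1 = 4, Bearing = 5*4 = 20, Shaft = 1*5 = 5.
Iteration 3: no further components; recursion stops.

4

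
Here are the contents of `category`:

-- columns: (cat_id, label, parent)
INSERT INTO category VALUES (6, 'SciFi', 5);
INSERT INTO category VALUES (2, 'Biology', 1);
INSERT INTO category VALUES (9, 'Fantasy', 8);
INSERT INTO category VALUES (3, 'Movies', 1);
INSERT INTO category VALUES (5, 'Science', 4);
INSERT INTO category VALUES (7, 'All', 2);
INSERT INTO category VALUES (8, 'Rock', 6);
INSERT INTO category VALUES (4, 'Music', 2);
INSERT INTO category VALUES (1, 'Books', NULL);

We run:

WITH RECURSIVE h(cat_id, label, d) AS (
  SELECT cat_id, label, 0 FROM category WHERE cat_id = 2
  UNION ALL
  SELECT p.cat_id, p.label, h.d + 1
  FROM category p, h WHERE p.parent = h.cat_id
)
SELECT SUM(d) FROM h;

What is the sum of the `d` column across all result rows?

Base: cat_id=2 (Biology) at d 0.
Iteration 1: rows with parent in {2} -> Music (id 4, d 1), All (id 7, d 1).
Iteration 2: rows with parent in {4,7} -> Science (id 5, d 2).
Iteration 3: rows with parent in {5} -> SciFi (id 6, d 3).
Iteration 4: rows with parent in {6} -> Rock (id 8, d 4).
Iteration 5: rows with parent in {8} -> Fantasy (id 9, d 5).
Iteration 6: no rows with parent in {9}; recursion stops.
SUM(d) = 0 + 1 + 1 + 2 + 3 + 4 + 5 = 16.

16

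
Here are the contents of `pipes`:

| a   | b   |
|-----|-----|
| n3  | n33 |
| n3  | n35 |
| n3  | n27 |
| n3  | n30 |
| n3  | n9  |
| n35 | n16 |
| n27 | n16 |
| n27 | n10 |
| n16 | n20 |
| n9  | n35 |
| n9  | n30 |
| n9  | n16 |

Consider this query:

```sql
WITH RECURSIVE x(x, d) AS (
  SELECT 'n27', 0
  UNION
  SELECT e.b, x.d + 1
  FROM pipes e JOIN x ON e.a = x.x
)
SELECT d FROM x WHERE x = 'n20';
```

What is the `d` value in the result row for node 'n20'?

Base: (n27, d=0).
Iteration 1: edges from {n27} -> (n10, d=1), (n16, d=1).
Iteration 2: edges from {n10,n16} -> (n20, d=2).
Iteration 3: no outgoing edges from {n20}; recursion stops.

2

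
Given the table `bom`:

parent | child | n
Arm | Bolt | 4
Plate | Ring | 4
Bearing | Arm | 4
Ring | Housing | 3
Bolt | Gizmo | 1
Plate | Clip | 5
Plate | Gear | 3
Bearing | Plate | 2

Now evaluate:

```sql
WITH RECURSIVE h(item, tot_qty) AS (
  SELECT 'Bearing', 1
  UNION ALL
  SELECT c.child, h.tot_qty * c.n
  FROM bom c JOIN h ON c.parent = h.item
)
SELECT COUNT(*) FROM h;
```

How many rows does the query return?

Base: (Bearing, tot_qty=1).
Iteration 1: components of {Bearing} -> Arm = 1*4 = 4, Plate = 1*2 = 2.
Iteration 2: components of {Arm,Plate} -> Bolt = 4*4 = 16, Clip = 2*5 = 10, Gear = 2*3 = 6, Ring = 2*4 = 8.
Iteration 3: components of {Bolt,Clip,Gear,Ring} -> Gizmo = 16*1 = 16, Housing = 8*3 = 24.
Iteration 4: no further components; recursion stops.
Total rows emitted: 9.

9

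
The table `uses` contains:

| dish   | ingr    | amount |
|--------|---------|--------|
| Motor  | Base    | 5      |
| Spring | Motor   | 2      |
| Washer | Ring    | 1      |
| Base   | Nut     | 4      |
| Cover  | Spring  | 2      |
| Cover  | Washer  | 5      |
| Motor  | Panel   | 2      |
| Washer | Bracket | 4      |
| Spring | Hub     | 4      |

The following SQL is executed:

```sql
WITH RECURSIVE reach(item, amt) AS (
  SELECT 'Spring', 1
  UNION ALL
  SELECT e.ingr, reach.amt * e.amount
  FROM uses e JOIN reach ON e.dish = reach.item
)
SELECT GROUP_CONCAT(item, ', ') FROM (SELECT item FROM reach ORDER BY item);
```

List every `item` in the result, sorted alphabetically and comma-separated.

Base, Hub, Motor, Nut, Panel, Spring

Base: (Spring, amt=1).
Iteration 1: components of {Spring} -> Hub = 1*4 = 4, Motor = 1*2 = 2.
Iteration 2: components of {Hub,Motor} -> Base = 2*5 = 10, Panel = 2*2 = 4.
Iteration 3: components of {Base,Panel} -> Nut = 10*4 = 40.
Iteration 4: no further components; recursion stops.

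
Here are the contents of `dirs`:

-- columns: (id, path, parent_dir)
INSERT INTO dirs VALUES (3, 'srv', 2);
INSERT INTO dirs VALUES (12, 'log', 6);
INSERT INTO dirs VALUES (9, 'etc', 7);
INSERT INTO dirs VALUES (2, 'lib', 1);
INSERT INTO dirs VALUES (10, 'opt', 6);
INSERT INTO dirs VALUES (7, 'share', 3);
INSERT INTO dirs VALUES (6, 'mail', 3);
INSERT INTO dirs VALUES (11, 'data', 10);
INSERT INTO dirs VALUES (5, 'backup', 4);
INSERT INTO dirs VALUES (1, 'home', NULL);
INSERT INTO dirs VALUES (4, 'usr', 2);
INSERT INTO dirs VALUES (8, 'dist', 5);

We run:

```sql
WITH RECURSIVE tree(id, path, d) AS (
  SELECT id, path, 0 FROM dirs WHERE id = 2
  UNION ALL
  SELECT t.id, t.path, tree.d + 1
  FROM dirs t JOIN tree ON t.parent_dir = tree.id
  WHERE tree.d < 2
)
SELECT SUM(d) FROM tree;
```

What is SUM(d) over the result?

8

Base: id=2 (lib) at d 0.
Iteration 1: rows with parent_dir in {2} -> srv (id 3, d 1), usr (id 4, d 1).
Iteration 2: rows with parent_dir in {3,4} -> backup (id 5, d 2), mail (id 6, d 2), share (id 7, d 2).
Iteration 3: d < 2 fails for all current rows; recursion stops.
SUM(d) = 0 + 1 + 1 + 2 + 2 + 2 = 8.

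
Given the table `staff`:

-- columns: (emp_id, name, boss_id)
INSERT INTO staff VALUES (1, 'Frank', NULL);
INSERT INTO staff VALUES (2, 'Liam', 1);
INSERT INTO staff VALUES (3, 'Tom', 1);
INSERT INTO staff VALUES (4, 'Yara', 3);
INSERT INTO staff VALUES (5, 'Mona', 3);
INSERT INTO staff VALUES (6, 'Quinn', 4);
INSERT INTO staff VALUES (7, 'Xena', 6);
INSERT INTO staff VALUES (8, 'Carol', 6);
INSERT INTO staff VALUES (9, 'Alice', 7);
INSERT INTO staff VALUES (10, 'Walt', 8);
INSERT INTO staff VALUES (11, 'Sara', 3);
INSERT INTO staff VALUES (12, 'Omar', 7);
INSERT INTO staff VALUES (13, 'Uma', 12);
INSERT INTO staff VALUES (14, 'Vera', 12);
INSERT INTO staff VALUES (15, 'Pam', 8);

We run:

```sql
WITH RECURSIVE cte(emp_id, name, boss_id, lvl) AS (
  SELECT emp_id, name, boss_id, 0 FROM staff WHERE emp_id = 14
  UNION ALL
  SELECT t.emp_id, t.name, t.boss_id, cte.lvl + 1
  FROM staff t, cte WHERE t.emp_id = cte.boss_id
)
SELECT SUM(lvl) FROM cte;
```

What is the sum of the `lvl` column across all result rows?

21

Base: emp_id=14 (Vera), boss_id=12, lvl 0.
Iteration 1: join on emp_id=12 -> Omar (id 12, boss_id=7, lvl 1).
Iteration 2: join on emp_id=7 -> Xena (id 7, boss_id=6, lvl 2).
Iteration 3: join on emp_id=6 -> Quinn (id 6, boss_id=4, lvl 3).
Iteration 4: join on emp_id=4 -> Yara (id 4, boss_id=3, lvl 4).
Iteration 5: join on emp_id=3 -> Tom (id 3, boss_id=1, lvl 5).
Iteration 6: join on emp_id=1 -> Frank (id 1, boss_id=NULL, lvl 6).
Iteration 7: boss_id is NULL; no match; recursion stops.
SUM(lvl) = 0 + 1 + 2 + 3 + 4 + 5 + 6 = 21.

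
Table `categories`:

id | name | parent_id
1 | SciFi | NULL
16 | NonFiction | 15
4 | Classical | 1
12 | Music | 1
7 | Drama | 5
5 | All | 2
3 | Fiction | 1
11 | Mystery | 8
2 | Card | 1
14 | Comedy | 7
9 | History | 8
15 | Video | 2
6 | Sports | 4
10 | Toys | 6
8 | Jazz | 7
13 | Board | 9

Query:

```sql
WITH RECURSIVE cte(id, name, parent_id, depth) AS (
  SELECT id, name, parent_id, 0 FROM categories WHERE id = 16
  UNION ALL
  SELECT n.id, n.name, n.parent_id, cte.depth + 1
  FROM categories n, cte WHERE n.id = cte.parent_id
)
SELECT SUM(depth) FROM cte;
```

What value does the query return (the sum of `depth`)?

6

Base: id=16 (NonFiction), parent_id=15, depth 0.
Iteration 1: join on id=15 -> Video (id 15, parent_id=2, depth 1).
Iteration 2: join on id=2 -> Card (id 2, parent_id=1, depth 2).
Iteration 3: join on id=1 -> SciFi (id 1, parent_id=NULL, depth 3).
Iteration 4: parent_id is NULL; no match; recursion stops.
SUM(depth) = 0 + 1 + 2 + 3 = 6.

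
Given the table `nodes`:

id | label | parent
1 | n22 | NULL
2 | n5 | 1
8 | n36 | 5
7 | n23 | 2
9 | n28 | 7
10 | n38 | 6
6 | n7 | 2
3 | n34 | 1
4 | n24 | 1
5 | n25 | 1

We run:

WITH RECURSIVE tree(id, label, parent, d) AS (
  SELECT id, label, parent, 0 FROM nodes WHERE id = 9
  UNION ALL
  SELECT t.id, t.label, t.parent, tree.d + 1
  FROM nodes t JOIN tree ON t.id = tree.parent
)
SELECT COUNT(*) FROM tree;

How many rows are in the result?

4

Base: id=9 (n28), parent=7, d 0.
Iteration 1: join on id=7 -> n23 (id 7, parent=2, d 1).
Iteration 2: join on id=2 -> n5 (id 2, parent=1, d 2).
Iteration 3: join on id=1 -> n22 (id 1, parent=NULL, d 3).
Iteration 4: parent is NULL; no match; recursion stops.
Total rows emitted: 4.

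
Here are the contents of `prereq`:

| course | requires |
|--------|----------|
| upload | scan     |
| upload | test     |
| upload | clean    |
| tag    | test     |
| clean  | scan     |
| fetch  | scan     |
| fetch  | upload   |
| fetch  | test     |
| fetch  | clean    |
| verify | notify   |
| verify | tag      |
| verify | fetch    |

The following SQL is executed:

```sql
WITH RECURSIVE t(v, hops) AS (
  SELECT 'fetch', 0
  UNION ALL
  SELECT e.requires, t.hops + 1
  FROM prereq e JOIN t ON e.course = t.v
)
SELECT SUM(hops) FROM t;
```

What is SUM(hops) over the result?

15

Base: (fetch, hops=0).
Iteration 1: edges from {fetch} -> (clean, hops=1), (scan, hops=1), (test, hops=1), (upload, hops=1).
Iteration 2: edges from {clean,scan,test,upload} -> (clean, hops=2), (scan, hops=2) x2, (test, hops=2). [UNION ALL keeps all 4 new rows, including repeats]
Iteration 3: edges from {clean,scan,test} -> (scan, hops=3).
Iteration 4: no outgoing edges from {scan}; recursion stops.
SUM(hops) = 0 + 1 + 1 + 1 + 1 + 2 + 2 + 2 + 2 + 3 = 15.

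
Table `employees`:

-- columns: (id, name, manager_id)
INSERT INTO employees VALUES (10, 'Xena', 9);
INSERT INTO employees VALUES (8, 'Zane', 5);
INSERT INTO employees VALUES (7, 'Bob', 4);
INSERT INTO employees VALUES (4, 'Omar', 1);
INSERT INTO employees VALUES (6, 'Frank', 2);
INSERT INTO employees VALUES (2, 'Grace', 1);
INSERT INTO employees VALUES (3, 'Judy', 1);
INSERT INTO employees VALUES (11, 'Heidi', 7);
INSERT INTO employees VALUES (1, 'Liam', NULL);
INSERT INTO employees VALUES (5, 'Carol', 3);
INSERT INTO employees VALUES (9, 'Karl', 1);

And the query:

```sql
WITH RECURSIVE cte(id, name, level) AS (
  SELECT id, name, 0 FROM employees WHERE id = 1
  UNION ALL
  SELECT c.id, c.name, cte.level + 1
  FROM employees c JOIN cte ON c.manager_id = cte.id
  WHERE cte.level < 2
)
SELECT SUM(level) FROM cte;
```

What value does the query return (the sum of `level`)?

Base: id=1 (Liam) at level 0.
Iteration 1: rows with manager_id in {1} -> Grace (id 2, level 1), Judy (id 3, level 1), Omar (id 4, level 1), Karl (id 9, level 1).
Iteration 2: rows with manager_id in {2,3,4,9} -> Carol (id 5, level 2), Frank (id 6, level 2), Bob (id 7, level 2), Xena (id 10, level 2).
Iteration 3: level < 2 fails for all current rows; recursion stops.
SUM(level) = 0 + 1 + 1 + 1 + 1 + 2 + 2 + 2 + 2 = 12.

12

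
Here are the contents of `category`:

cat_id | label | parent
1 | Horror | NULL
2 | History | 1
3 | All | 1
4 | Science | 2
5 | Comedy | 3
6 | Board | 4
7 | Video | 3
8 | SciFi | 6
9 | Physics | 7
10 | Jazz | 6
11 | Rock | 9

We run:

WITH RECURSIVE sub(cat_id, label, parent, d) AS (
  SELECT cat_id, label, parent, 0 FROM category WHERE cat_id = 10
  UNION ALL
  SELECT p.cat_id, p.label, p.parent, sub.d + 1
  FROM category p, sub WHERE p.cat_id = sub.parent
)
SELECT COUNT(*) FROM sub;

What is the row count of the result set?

Base: cat_id=10 (Jazz), parent=6, d 0.
Iteration 1: join on cat_id=6 -> Board (id 6, parent=4, d 1).
Iteration 2: join on cat_id=4 -> Science (id 4, parent=2, d 2).
Iteration 3: join on cat_id=2 -> History (id 2, parent=1, d 3).
Iteration 4: join on cat_id=1 -> Horror (id 1, parent=NULL, d 4).
Iteration 5: parent is NULL; no match; recursion stops.
Total rows emitted: 5.

5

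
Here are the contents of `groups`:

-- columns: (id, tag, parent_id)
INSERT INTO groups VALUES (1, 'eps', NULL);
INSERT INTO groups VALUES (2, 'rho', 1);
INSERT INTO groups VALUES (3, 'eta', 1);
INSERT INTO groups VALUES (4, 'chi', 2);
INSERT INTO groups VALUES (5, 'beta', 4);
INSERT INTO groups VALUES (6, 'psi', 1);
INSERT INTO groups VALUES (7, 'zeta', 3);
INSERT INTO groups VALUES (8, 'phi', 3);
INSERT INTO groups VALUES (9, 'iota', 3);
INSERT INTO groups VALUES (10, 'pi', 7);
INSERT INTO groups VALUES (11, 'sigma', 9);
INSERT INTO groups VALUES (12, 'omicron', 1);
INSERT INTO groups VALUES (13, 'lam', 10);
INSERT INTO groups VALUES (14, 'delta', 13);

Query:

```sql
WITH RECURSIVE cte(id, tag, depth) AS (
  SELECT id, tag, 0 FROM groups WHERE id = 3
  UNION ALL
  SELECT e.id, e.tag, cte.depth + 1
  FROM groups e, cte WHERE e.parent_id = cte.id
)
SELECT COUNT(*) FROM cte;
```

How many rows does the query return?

Base: id=3 (eta) at depth 0.
Iteration 1: rows with parent_id in {3} -> zeta (id 7, depth 1), phi (id 8, depth 1), iota (id 9, depth 1).
Iteration 2: rows with parent_id in {7,8,9} -> pi (id 10, depth 2), sigma (id 11, depth 2).
Iteration 3: rows with parent_id in {10,11} -> lam (id 13, depth 3).
Iteration 4: rows with parent_id in {13} -> delta (id 14, depth 4).
Iteration 5: no rows with parent_id in {14}; recursion stops.
Total rows emitted: 8.

8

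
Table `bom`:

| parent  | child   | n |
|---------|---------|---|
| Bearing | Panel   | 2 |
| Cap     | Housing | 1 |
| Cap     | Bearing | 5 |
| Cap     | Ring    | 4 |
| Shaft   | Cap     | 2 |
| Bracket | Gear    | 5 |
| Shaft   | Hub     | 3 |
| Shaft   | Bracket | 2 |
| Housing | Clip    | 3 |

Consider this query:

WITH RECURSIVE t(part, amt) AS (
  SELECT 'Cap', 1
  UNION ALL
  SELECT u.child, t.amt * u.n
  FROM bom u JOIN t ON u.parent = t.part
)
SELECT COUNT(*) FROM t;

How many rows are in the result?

Base: (Cap, amt=1).
Iteration 1: components of {Cap} -> Bearing = 1*5 = 5, Housing = 1*1 = 1, Ring = 1*4 = 4.
Iteration 2: components of {Bearing,Housing,Ring} -> Clip = 1*3 = 3, Panel = 5*2 = 10.
Iteration 3: no further components; recursion stops.
Total rows emitted: 6.

6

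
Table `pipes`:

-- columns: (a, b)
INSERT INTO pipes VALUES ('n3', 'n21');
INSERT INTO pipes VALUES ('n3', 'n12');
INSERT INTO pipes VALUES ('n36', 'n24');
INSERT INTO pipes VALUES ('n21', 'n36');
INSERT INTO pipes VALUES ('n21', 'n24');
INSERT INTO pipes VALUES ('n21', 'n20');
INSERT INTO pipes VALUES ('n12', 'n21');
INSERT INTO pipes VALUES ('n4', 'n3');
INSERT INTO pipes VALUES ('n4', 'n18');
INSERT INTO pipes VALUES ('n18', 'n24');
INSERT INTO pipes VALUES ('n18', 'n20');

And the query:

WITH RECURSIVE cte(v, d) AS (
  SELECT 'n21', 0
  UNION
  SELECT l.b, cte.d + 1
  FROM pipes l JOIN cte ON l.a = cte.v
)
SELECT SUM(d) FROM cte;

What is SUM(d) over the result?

5

Base: (n21, d=0).
Iteration 1: edges from {n21} -> (n20, d=1), (n24, d=1), (n36, d=1).
Iteration 2: edges from {n20,n24,n36} -> (n24, d=2).
Iteration 3: no outgoing edges from {n24}; recursion stops.
SUM(d) = 0 + 1 + 1 + 1 + 2 = 5.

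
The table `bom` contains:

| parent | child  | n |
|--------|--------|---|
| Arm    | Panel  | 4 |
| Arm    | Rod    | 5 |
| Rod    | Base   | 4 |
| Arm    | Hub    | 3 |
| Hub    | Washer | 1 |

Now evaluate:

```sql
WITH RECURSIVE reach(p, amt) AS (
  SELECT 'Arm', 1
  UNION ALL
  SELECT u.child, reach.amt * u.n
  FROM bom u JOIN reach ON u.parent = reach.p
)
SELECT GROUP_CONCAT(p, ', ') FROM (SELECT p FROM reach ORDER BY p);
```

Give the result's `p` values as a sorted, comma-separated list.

Arm, Base, Hub, Panel, Rod, Washer

Base: (Arm, amt=1).
Iteration 1: components of {Arm} -> Hub = 1*3 = 3, Panel = 1*4 = 4, Rod = 1*5 = 5.
Iteration 2: components of {Hub,Panel,Rod} -> Base = 5*4 = 20, Washer = 3*1 = 3.
Iteration 3: no further components; recursion stops.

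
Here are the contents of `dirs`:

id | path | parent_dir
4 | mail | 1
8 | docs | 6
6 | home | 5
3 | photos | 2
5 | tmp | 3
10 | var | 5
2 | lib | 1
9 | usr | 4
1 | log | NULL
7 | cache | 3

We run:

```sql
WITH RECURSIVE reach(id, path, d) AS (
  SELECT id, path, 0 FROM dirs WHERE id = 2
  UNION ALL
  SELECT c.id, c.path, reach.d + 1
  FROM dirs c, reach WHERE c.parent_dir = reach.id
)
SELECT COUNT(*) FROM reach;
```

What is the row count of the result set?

7

Base: id=2 (lib) at d 0.
Iteration 1: rows with parent_dir in {2} -> photos (id 3, d 1).
Iteration 2: rows with parent_dir in {3} -> tmp (id 5, d 2), cache (id 7, d 2).
Iteration 3: rows with parent_dir in {5,7} -> home (id 6, d 3), var (id 10, d 3).
Iteration 4: rows with parent_dir in {6,10} -> docs (id 8, d 4).
Iteration 5: no rows with parent_dir in {8}; recursion stops.
Total rows emitted: 7.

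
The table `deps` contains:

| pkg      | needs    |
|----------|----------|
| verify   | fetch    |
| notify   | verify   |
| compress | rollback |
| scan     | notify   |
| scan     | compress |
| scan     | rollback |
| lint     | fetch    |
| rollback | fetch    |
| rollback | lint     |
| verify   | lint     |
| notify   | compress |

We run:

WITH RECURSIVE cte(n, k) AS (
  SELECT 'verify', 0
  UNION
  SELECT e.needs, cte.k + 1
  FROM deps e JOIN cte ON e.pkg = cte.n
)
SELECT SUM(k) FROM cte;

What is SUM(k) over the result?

Base: (verify, k=0).
Iteration 1: edges from {verify} -> (fetch, k=1), (lint, k=1).
Iteration 2: edges from {fetch,lint} -> (fetch, k=2).
Iteration 3: no outgoing edges from {fetch}; recursion stops.
SUM(k) = 0 + 1 + 1 + 2 = 4.

4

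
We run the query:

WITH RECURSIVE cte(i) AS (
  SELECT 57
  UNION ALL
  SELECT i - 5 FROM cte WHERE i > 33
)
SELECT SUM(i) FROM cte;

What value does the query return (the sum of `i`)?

Base: i=57.
Iteration 1: 57 > 33 holds -> i = 57 - 5 = 52.
Iteration 2: 52 > 33 holds -> i = 52 - 5 = 47.
Iteration 3: 47 > 33 holds -> i = 47 - 5 = 42.
Iteration 4: 42 > 33 holds -> i = 42 - 5 = 37.
Iteration 5: 37 > 33 holds -> i = 37 - 5 = 32.
Iteration 6: 32 > 33 fails; recursion stops.
SUM(i) = 57 + 52 + 47 + 42 + 37 + 32 = 267.

267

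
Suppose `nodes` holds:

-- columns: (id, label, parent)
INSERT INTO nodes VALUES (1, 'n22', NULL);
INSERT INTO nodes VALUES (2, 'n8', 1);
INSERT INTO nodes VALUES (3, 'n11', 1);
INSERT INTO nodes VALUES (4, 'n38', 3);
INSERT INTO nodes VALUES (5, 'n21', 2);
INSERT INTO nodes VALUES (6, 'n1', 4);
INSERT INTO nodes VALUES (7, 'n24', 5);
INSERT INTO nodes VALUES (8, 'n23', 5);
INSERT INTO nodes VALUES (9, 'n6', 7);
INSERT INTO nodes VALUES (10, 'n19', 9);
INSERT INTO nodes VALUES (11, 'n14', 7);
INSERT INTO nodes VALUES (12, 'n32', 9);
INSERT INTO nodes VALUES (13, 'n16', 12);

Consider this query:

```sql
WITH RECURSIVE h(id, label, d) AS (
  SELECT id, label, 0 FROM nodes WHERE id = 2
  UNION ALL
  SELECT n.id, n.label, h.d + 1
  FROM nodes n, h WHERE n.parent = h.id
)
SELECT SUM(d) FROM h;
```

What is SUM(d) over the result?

Base: id=2 (n8) at d 0.
Iteration 1: rows with parent in {2} -> n21 (id 5, d 1).
Iteration 2: rows with parent in {5} -> n24 (id 7, d 2), n23 (id 8, d 2).
Iteration 3: rows with parent in {7,8} -> n6 (id 9, d 3), n14 (id 11, d 3).
Iteration 4: rows with parent in {9,11} -> n19 (id 10, d 4), n32 (id 12, d 4).
Iteration 5: rows with parent in {10,12} -> n16 (id 13, d 5).
Iteration 6: no rows with parent in {13}; recursion stops.
SUM(d) = 0 + 1 + 2 + 2 + 3 + 3 + 4 + 4 + 5 = 24.

24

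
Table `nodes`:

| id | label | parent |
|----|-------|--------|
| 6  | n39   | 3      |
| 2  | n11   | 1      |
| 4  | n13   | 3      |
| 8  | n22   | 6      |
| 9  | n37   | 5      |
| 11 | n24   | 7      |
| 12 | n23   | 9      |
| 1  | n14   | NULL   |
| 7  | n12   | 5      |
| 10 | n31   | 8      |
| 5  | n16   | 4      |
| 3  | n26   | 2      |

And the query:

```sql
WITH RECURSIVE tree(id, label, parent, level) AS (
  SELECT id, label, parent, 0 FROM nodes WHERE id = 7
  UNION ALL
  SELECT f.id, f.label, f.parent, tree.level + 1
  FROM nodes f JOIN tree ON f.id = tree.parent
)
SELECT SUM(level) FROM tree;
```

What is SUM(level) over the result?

Base: id=7 (n12), parent=5, level 0.
Iteration 1: join on id=5 -> n16 (id 5, parent=4, level 1).
Iteration 2: join on id=4 -> n13 (id 4, parent=3, level 2).
Iteration 3: join on id=3 -> n26 (id 3, parent=2, level 3).
Iteration 4: join on id=2 -> n11 (id 2, parent=1, level 4).
Iteration 5: join on id=1 -> n14 (id 1, parent=NULL, level 5).
Iteration 6: parent is NULL; no match; recursion stops.
SUM(level) = 0 + 1 + 2 + 3 + 4 + 5 = 15.

15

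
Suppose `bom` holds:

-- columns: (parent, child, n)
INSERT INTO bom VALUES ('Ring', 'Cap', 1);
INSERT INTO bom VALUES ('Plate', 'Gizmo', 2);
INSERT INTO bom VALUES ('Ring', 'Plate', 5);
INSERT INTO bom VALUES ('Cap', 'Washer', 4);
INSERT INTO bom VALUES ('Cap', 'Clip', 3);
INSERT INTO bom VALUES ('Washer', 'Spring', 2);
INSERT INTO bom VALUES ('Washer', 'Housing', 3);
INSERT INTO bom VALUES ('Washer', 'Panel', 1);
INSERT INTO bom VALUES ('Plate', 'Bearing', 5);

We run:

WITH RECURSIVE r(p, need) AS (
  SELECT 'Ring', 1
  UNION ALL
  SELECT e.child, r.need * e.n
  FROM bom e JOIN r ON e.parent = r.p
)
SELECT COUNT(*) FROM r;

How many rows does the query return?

Base: (Ring, need=1).
Iteration 1: components of {Ring} -> Cap = 1*1 = 1, Plate = 1*5 = 5.
Iteration 2: components of {Cap,Plate} -> Bearing = 5*5 = 25, Clip = 1*3 = 3, Gizmo = 5*2 = 10, Washer = 1*4 = 4.
Iteration 3: components of {Bearing,Clip,Gizmo,Washer} -> Housing = 4*3 = 12, Panel = 4*1 = 4, Spring = 4*2 = 8.
Iteration 4: no further components; recursion stops.
Total rows emitted: 10.

10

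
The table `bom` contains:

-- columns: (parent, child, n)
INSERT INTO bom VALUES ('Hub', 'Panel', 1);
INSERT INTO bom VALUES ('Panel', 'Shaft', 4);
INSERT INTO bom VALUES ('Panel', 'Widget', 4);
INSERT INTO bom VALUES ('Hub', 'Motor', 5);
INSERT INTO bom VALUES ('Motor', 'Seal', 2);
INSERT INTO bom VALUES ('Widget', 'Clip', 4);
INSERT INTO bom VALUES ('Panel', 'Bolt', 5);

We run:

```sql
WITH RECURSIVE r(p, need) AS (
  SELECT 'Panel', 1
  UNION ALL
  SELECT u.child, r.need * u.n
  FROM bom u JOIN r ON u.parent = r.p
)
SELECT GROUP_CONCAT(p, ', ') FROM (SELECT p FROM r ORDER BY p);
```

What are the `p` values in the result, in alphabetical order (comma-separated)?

Base: (Panel, need=1).
Iteration 1: components of {Panel} -> Bolt = 1*5 = 5, Shaft = 1*4 = 4, Widget = 1*4 = 4.
Iteration 2: components of {Bolt,Shaft,Widget} -> Clip = 4*4 = 16.
Iteration 3: no further components; recursion stops.

Bolt, Clip, Panel, Shaft, Widget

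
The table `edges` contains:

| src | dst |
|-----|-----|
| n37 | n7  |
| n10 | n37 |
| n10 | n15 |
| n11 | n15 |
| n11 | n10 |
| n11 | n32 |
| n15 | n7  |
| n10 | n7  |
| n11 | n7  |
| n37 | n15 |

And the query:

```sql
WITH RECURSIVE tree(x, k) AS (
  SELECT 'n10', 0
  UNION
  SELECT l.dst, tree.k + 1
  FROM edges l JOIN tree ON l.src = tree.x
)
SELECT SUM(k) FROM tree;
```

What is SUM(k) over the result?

Base: (n10, k=0).
Iteration 1: edges from {n10} -> (n15, k=1), (n37, k=1), (n7, k=1).
Iteration 2: edges from {n15,n37,n7} -> (n15, k=2), (n7, k=2). [UNION drops 1 duplicate row(s)]
Iteration 3: edges from {n15,n7} -> (n7, k=3).
Iteration 4: no outgoing edges from {n7}; recursion stops.
SUM(k) = 0 + 1 + 1 + 1 + 2 + 2 + 3 = 10.

10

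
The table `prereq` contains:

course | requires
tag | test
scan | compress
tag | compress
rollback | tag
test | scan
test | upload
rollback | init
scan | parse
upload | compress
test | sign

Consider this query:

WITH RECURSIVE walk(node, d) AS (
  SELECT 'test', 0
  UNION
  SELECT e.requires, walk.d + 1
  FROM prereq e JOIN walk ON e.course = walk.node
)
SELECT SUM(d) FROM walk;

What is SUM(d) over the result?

7

Base: (test, d=0).
Iteration 1: edges from {test} -> (scan, d=1), (sign, d=1), (upload, d=1).
Iteration 2: edges from {scan,sign,upload} -> (compress, d=2), (parse, d=2). [UNION drops 1 duplicate row(s)]
Iteration 3: no outgoing edges from {compress,parse}; recursion stops.
SUM(d) = 0 + 1 + 1 + 1 + 2 + 2 = 7.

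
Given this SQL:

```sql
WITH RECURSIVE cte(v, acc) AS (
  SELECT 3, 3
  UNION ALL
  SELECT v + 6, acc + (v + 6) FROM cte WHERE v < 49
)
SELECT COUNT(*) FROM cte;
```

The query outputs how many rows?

Base: v=3, acc=3.
Iteration 1: 3 < 49 holds -> v = 3 + 6 = 9, acc = 3 + 9 = 12.
Iteration 2: 9 < 49 holds -> v = 9 + 6 = 15, acc = 12 + 15 = 27.
Iteration 3: 15 < 49 holds -> v = 15 + 6 = 21, acc = 27 + 21 = 48.
Iteration 4: 21 < 49 holds -> v = 21 + 6 = 27, acc = 48 + 27 = 75.
Iteration 5: 27 < 49 holds -> v = 27 + 6 = 33, acc = 75 + 33 = 108.
Iteration 6: 33 < 49 holds -> v = 33 + 6 = 39, acc = 108 + 39 = 147.
Iteration 7: 39 < 49 holds -> v = 39 + 6 = 45, acc = 147 + 45 = 192.
Iteration 8: 45 < 49 holds -> v = 45 + 6 = 51, acc = 192 + 51 = 243.
Iteration 9: 51 < 49 fails; recursion stops.
Total rows emitted: 9.

9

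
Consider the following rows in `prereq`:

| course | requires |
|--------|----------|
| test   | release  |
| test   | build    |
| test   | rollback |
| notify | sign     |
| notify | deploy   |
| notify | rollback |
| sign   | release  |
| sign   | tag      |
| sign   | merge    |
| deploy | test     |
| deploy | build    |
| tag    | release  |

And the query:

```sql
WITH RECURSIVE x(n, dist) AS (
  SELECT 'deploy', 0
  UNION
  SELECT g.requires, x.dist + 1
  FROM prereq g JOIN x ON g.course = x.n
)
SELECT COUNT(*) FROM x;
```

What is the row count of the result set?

6

Base: (deploy, dist=0).
Iteration 1: edges from {deploy} -> (build, dist=1), (test, dist=1).
Iteration 2: edges from {build,test} -> (build, dist=2), (release, dist=2), (rollback, dist=2).
Iteration 3: no outgoing edges from {build,release,rollback}; recursion stops.
Total rows emitted: 6.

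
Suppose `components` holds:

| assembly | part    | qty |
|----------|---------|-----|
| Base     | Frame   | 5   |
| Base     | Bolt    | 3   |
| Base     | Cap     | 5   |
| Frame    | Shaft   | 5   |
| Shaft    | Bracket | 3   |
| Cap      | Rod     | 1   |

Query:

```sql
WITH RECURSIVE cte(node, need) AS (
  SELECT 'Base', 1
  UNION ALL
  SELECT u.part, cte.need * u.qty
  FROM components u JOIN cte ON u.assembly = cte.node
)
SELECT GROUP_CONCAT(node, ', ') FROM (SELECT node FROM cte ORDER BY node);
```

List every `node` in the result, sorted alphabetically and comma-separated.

Base: (Base, need=1).
Iteration 1: components of {Base} -> Bolt = 1*3 = 3, Cap = 1*5 = 5, Frame = 1*5 = 5.
Iteration 2: components of {Bolt,Cap,Frame} -> Rod = 5*1 = 5, Shaft = 5*5 = 25.
Iteration 3: components of {Rod,Shaft} -> Bracket = 25*3 = 75.
Iteration 4: no further components; recursion stops.

Base, Bolt, Bracket, Cap, Frame, Rod, Shaft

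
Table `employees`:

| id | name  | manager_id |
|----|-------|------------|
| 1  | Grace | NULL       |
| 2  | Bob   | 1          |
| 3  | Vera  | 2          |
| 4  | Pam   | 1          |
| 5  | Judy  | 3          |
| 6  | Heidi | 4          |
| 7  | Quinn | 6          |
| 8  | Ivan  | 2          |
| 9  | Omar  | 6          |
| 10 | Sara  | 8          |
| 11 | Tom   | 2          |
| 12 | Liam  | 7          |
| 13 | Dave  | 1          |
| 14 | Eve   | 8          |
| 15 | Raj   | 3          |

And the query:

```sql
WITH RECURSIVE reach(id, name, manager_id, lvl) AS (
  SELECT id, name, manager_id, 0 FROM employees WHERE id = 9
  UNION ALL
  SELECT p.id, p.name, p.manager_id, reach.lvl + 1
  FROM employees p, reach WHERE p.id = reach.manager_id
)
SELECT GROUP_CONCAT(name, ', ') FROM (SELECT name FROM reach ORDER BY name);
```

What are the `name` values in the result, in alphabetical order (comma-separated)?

Grace, Heidi, Omar, Pam

Base: id=9 (Omar), manager_id=6, lvl 0.
Iteration 1: join on id=6 -> Heidi (id 6, manager_id=4, lvl 1).
Iteration 2: join on id=4 -> Pam (id 4, manager_id=1, lvl 2).
Iteration 3: join on id=1 -> Grace (id 1, manager_id=NULL, lvl 3).
Iteration 4: manager_id is NULL; no match; recursion stops.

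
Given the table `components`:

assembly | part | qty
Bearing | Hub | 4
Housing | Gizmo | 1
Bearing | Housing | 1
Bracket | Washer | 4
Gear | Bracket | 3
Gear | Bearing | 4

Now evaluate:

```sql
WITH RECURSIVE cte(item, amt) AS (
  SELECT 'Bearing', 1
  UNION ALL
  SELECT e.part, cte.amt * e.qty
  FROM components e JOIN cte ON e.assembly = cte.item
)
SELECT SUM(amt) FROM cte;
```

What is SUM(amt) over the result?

7

Base: (Bearing, amt=1).
Iteration 1: components of {Bearing} -> Housing = 1*1 = 1, Hub = 1*4 = 4.
Iteration 2: components of {Housing,Hub} -> Gizmo = 1*1 = 1.
Iteration 3: no further components; recursion stops.
SUM(amt) = 1 + 1 + 4 + 1 = 7.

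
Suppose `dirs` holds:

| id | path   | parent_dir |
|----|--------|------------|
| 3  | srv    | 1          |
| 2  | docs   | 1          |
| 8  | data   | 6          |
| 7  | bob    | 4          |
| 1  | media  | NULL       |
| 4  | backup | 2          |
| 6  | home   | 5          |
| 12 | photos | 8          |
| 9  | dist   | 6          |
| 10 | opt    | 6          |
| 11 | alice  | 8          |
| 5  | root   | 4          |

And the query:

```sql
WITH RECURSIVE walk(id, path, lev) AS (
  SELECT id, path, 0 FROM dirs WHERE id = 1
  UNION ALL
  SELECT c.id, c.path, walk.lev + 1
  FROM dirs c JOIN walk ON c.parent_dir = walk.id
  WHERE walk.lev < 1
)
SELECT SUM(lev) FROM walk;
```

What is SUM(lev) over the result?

2

Base: id=1 (media) at lev 0.
Iteration 1: rows with parent_dir in {1} -> docs (id 2, lev 1), srv (id 3, lev 1).
Iteration 2: lev < 1 fails for all current rows; recursion stops.
SUM(lev) = 0 + 1 + 1 = 2.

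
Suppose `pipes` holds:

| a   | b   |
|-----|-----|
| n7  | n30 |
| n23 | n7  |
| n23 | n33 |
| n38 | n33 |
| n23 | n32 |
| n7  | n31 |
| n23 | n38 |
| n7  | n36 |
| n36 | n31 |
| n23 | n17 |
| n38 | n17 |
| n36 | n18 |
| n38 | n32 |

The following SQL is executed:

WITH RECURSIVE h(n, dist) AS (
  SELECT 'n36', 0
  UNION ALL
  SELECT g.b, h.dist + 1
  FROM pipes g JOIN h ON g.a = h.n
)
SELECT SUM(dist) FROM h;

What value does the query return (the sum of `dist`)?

Base: (n36, dist=0).
Iteration 1: edges from {n36} -> (n18, dist=1), (n31, dist=1).
Iteration 2: no outgoing edges from {n18,n31}; recursion stops.
SUM(dist) = 0 + 1 + 1 = 2.

2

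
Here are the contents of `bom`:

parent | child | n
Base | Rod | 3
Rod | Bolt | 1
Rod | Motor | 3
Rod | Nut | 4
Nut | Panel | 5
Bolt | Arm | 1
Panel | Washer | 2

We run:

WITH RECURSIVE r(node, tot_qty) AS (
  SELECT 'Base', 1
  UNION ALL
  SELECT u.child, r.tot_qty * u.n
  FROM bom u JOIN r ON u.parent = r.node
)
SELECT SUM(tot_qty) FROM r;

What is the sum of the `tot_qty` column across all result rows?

211

Base: (Base, tot_qty=1).
Iteration 1: components of {Base} -> Rod = 1*3 = 3.
Iteration 2: components of {Rod} -> Bolt = 3*1 = 3, Motor = 3*3 = 9, Nut = 3*4 = 12.
Iteration 3: components of {Bolt,Motor,Nut} -> Arm = 3*1 = 3, Panel = 12*5 = 60.
Iteration 4: components of {Arm,Panel} -> Washer = 60*2 = 120.
Iteration 5: no further components; recursion stops.
SUM(tot_qty) = 1 + 3 + 3 + 9 + 12 + 3 + 60 + 120 = 211.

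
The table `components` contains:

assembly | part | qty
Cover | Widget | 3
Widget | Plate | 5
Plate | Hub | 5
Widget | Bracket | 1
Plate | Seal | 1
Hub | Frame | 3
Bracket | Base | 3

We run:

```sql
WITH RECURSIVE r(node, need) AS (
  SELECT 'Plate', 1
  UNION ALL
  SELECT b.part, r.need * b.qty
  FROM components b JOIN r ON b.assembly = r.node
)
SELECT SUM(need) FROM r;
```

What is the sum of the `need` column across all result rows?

Base: (Plate, need=1).
Iteration 1: components of {Plate} -> Hub = 1*5 = 5, Seal = 1*1 = 1.
Iteration 2: components of {Hub,Seal} -> Frame = 5*3 = 15.
Iteration 3: no further components; recursion stops.
SUM(need) = 1 + 5 + 1 + 15 = 22.

22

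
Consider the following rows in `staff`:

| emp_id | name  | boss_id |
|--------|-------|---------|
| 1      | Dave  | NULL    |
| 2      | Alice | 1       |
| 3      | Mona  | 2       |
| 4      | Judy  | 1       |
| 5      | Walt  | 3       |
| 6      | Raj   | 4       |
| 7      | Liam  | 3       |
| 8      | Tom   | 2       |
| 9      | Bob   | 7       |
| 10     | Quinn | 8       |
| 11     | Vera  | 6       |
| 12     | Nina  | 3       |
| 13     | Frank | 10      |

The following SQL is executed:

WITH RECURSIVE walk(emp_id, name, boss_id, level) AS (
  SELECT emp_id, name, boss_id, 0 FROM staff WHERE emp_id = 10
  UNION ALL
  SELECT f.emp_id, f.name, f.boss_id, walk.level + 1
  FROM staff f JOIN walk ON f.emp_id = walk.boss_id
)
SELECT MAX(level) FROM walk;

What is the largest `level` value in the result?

Base: emp_id=10 (Quinn), boss_id=8, level 0.
Iteration 1: join on emp_id=8 -> Tom (id 8, boss_id=2, level 1).
Iteration 2: join on emp_id=2 -> Alice (id 2, boss_id=1, level 2).
Iteration 3: join on emp_id=1 -> Dave (id 1, boss_id=NULL, level 3).
Iteration 4: boss_id is NULL; no match; recursion stops.
level values: 0, 1, 2, 3; the maximum is 3.

3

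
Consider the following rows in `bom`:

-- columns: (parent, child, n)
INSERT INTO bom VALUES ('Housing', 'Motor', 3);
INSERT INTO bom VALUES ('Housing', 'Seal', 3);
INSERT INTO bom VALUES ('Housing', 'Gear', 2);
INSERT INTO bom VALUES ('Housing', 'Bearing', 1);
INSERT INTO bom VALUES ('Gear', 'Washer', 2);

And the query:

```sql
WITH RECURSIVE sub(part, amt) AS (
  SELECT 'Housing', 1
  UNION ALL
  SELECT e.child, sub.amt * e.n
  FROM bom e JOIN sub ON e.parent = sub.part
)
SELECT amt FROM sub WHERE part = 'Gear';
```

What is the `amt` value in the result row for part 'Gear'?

Base: (Housing, amt=1).
Iteration 1: components of {Housing} -> Bearing = 1*1 = 1, Gear = 1*2 = 2, Motor = 1*3 = 3, Seal = 1*3 = 3.
Iteration 2: components of {Bearing,Gear,Motor,Seal} -> Washer = 2*2 = 4.
Iteration 3: no further components; recursion stops.

2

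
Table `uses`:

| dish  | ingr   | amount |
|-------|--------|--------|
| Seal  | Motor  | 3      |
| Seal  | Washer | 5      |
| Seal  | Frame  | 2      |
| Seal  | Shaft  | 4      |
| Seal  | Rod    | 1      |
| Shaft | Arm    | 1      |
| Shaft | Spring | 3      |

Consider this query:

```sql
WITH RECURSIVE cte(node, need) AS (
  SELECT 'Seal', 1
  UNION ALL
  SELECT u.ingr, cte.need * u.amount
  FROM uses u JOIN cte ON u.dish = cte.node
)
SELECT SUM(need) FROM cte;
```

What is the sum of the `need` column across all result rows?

Base: (Seal, need=1).
Iteration 1: components of {Seal} -> Frame = 1*2 = 2, Motor = 1*3 = 3, Rod = 1*1 = 1, Shaft = 1*4 = 4, Washer = 1*5 = 5.
Iteration 2: components of {Frame,Motor,Rod,Shaft,Washer} -> Arm = 4*1 = 4, Spring = 4*3 = 12.
Iteration 3: no further components; recursion stops.
SUM(need) = 1 + 4 + 5 + 1 + 3 + 2 + 4 + 12 = 32.

32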